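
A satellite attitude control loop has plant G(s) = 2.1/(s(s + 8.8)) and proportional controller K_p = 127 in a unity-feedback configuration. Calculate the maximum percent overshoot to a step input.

41.5%

From 1 + K_pG(s) = 0: s² + 8.8s + 266.7 = 0 ⇒ ω_n = 16.33, ζ = 0.2694.
%OS = 100·exp(−πζ/√(1−ζ²)) = 100·exp(−π·0.2694/√0.9274) = 41.5%.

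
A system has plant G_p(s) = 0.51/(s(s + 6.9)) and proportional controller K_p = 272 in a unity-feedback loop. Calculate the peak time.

T_p = 0.279 s

From 1 + K_pG_p(s) = 0: s² + 6.9s + 138.7 = 0 ⇒ ω_n = 11.78, ζ = 0.2929.
Damped frequency ω_d = ω_n√(1−ζ²) = 11.26 rad/s, so peak time T_p = π/ω_d = 0.279 s.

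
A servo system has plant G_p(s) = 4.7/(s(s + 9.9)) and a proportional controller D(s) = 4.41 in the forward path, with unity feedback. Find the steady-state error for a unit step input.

0

The open loop D(s)G_p(s) has a pole at the origin (type 1), so the static position error constant is infinite and e_ss = 1/(1+∞) = 0.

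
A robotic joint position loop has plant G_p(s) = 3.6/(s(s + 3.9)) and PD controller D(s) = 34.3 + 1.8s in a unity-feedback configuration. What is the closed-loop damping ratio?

ζ = 0.467

Forward path: (34.3 + 1.8s)·3.6/(s(s+3.9)). The closed-loop characteristic equation is s² + (3.9 + 3.6·1.8)s + 3.6·34.3 = 0.
That is s² + 10.38s + 123.5 = 0, so ω_n = 11.11 rad/s and ζ = 10.38/(2·11.11) = 0.4671.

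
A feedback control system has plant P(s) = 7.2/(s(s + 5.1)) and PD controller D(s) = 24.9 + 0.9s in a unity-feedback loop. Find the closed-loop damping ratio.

ζ = 0.432

Forward path: (24.9 + 0.9s)·7.2/(s(s+5.1)). The closed-loop characteristic equation is s² + (5.1 + 7.2·0.9)s + 7.2·24.9 = 0.
That is s² + 11.58s + 179.3 = 0, so ω_n = 13.39 rad/s and ζ = 11.58/(2·13.39) = 0.4324.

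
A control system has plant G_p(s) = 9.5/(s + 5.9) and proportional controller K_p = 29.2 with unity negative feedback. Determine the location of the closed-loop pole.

s = -283.3

Closed-loop transfer function: T(s) = K_p·G_p(s)/(1 + K_p·G_p(s)) = 277.4/(s + 5.9 + 277.4) = 277.4/(s + 283.3).
The closed-loop pole is at s = −283.3.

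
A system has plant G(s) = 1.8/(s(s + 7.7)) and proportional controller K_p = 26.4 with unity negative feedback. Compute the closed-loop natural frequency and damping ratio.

1 + K_p·G(s) = 0 gives s² + 7.7s + 47.52 = 0.
Matching s² + 2ζω_n s + ω_n²: ω_n = √47.52 = 6.893 rad/s and 2ζω_n = 7.7, so ζ = 7.7/(2·6.893) = 0.558.

ω_n = 6.89 rad/s, ζ = 0.558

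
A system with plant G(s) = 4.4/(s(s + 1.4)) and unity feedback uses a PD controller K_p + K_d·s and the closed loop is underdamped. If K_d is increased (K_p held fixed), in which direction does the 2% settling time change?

decrease

Characteristic equation s² + (1.4 + 4.4K_d)s + 4.4K_p = 0: raising K_d increases ζω_n = (1.4+4.4K_d)/2 while the loop stays underdamped, so T_s ≈ 4/(ζω_n) decreases.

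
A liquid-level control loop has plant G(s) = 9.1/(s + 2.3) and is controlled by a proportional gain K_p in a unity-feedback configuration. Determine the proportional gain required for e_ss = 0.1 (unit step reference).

For a type-0 loop with proportional control, e_ss = 1/(1 + K_p·G(0)).
G(0) = 3.957. Require 1/(1 + K_p·3.957) = 0.1, so 1 + 3.957·K_p = 10.
K_p = (10 − 1)/3.957 = 2.27.

K_p = 2.27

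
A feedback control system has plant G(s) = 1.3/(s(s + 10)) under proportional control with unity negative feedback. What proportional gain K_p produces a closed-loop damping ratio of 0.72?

Closed-loop characteristic equation: s² + 10s + K_p·1.3 = 0.
So ω_n = √(1.3K_p) and 2ζω_n = 10, giving ζ = 10/(2√(1.3K_p)).
Setting ζ = 0.72: √(1.3K_p) = 10/(2·0.72) = 6.944, so K_p = 48.23/1.3 = 37.1.

K_p = 37.1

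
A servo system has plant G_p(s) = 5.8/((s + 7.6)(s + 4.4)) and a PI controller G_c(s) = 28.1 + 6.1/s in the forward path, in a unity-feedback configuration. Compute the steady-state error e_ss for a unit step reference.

0

The open loop G_c(s)G_p(s) has a pole at the origin (type 1), so the static position error constant is infinite and e_ss = 1/(1+∞) = 0.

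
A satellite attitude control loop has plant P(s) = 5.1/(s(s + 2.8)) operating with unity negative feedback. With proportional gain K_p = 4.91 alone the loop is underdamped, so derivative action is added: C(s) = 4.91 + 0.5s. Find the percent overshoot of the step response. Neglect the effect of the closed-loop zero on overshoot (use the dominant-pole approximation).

Forward path: (4.91 + 0.5s)·5.1/(s(s+2.8)). The closed-loop characteristic equation is s² + (2.8 + 5.1·0.5)s + 5.1·4.91 = 0.
That is s² + 5.35s + 25.04 = 0, so ω_n = 5.004 rad/s and ζ = 5.35/(2·5.004) = 0.5346.
%OS = 100·exp(−πζ/√(1−ζ²)) = 13.7%.

13.7%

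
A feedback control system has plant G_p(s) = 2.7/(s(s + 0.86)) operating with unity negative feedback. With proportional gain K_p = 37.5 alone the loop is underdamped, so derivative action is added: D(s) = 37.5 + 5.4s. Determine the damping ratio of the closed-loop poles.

Forward path: (37.5 + 5.4s)·2.7/(s(s+0.86)). The closed-loop characteristic equation is s² + (0.86 + 2.7·5.4)s + 2.7·37.5 = 0.
That is s² + 15.44s + 101.2 = 0, so ω_n = 10.06 rad/s and ζ = 15.44/(2·10.06) = 0.7672.

ζ = 0.767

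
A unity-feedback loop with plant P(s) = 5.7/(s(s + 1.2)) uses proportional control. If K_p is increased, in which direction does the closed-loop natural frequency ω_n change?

ω_n = √(5.7·K_p), which grows with K_p.

increase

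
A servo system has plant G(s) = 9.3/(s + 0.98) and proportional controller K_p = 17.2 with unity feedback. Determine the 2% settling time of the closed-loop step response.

T_s ≈ 0.0249 s

Closed-loop transfer function: T(s) = K_p·G(s)/(1 + K_p·G(s)) = 160/(s + 0.98 + 160) = 160/(s + 160.9).
Time constant τ = 1/160.9 = 0.006213 s, so the 2% settling time is about 4τ = 0.0249 s.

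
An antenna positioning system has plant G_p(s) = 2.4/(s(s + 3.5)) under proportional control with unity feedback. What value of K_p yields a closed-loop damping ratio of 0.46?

Closed-loop characteristic equation: s² + 3.5s + K_p·2.4 = 0.
So ω_n = √(2.4K_p) and 2ζω_n = 3.5, giving ζ = 3.5/(2√(2.4K_p)).
Setting ζ = 0.46: √(2.4K_p) = 3.5/(2·0.46) = 3.804, so K_p = 14.47/2.4 = 6.03.

K_p = 6.03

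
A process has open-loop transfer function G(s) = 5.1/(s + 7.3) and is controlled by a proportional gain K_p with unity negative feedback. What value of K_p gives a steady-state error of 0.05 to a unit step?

For a type-0 loop with proportional control, e_ss = 1/(1 + K_p·G(0)).
G(0) = 0.6986. Require 1/(1 + K_p·0.6986) = 0.05, so 1 + 0.6986·K_p = 20.
K_p = (20 − 1)/0.6986 = 27.2.

K_p = 27.2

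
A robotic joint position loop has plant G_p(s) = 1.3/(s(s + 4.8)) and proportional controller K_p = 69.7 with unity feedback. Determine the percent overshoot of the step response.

44.1%

Closed-loop characteristic equation: s² + 4.8s + 90.61 = 0, so ω_n = 9.519 rad/s and ζ = 4.8/(2·9.519) = 0.2521.
%OS = 100·exp(−πζ/√(1−ζ²)) = 100·exp(−π·0.2521/√0.9364) = 44.1%.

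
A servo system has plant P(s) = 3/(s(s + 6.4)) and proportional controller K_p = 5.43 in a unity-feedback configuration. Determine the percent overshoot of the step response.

Closed-loop characteristic equation: s² + 6.4s + 16.29 = 0, so ω_n = 4.036 rad/s and ζ = 6.4/(2·4.036) = 0.7928.
%OS = 100·exp(−πζ/√(1−ζ²)) = 100·exp(−π·0.7928/√0.3714) = 1.68%.

1.68%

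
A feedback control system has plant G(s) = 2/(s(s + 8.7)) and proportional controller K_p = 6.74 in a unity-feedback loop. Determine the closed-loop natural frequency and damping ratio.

ω_n = 3.67 rad/s, ζ = 1.18

1 + K_p·G(s) = 0 gives s² + 8.7s + 13.48 = 0.
So ω_n² = 13.48 ⇒ ω_n = 3.672 rad/s, and ζ = 8.7/(2ω_n) = 1.18.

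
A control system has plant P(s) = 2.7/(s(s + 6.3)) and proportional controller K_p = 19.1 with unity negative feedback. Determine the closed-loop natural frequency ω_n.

ω_n = 7.18 rad/s

The closed-loop denominator is s(s+6.3) + 19.1·2.7 = s² + 6.3s + 51.57.
So ω_n² = 51.57 ⇒ ω_n = 7.181 rad/s, and ζ = 6.3/(2ω_n) = 0.439.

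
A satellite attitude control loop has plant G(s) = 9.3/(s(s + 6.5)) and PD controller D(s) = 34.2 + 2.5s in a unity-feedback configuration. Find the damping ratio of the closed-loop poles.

Forward path: (34.2 + 2.5s)·9.3/(s(s+6.5)). The closed-loop characteristic equation is s² + (6.5 + 9.3·2.5)s + 9.3·34.2 = 0.
That is s² + 29.75s + 318.1 = 0, so ω_n = 17.83 rad/s and ζ = 29.75/(2·17.83) = 0.8341.

ζ = 0.834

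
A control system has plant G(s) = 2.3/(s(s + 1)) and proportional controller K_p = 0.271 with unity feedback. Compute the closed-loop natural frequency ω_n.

1 + K_p·G(s) = 0 gives s² + 1s + 0.6233 = 0.
So ω_n² = 0.6233 ⇒ ω_n = 0.7895 rad/s, and ζ = 1/(2ω_n) = 0.633.

ω_n = 0.789 rad/s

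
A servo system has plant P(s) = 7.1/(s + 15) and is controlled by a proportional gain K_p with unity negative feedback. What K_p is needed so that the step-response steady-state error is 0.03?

The loop is type 0, so e_ss(step) = 1/(1 + K_pos) with K_pos = K_p·P(0).
P(0) = 0.4733. Require 1/(1 + K_p·0.4733) = 0.03, so 1 + 0.4733·K_p = 33.33.
K_p = (33.33 − 1)/0.4733 = 68.3.

K_p = 68.3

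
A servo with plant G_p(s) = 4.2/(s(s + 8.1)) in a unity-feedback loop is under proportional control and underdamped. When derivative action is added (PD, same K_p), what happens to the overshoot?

decrease

The derivative term adds K·K_d to the s-coefficient of the characteristic equation, raising 2ζω_n while ω_n is unchanged; ζ increases, so overshoot decreases.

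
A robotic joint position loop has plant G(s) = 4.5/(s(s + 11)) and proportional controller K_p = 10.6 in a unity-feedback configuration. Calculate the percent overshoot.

From 1 + K_pG(s) = 0: s² + 11s + 47.7 = 0 ⇒ ω_n = 6.907, ζ = 0.7963.
%OS = 100·exp(−πζ/√(1−ζ²)) = 100·exp(−π·0.7963/√0.3658) = 1.6%.

1.6%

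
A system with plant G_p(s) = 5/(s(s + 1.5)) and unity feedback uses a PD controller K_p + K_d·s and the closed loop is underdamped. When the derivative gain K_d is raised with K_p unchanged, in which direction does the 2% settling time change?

decrease

Characteristic equation s² + (1.5 + 5K_d)s + 5K_p = 0: raising K_d increases ζω_n = (1.5+5K_d)/2 while the loop stays underdamped, so T_s ≈ 4/(ζω_n) decreases.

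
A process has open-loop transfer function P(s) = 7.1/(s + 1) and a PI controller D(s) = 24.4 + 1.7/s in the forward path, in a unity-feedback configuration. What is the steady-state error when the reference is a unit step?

0

The open loop D(s)P(s) has a pole at the origin (type 1), so the static position error constant is infinite and e_ss = 1/(1+∞) = 0.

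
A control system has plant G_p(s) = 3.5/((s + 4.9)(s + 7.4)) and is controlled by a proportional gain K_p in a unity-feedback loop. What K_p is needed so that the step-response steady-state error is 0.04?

Steady-state error for a unit step on this type-0 loop is 1/(1 + K_p·G_p(0)).
G_p(0) = 0.09653. Require 1/(1 + K_p·0.09653) = 0.04, so 1 + 0.09653·K_p = 25.
K_p = (25 − 1)/0.09653 = 249.

K_p = 249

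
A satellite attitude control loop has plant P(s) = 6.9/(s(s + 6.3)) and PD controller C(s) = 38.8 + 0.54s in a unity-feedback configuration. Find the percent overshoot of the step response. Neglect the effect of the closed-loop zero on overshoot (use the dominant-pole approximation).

36.4%

Forward path: (38.8 + 0.54s)·6.9/(s(s+6.3)). The closed-loop characteristic equation is s² + (6.3 + 6.9·0.54)s + 6.9·38.8 = 0.
That is s² + 10.03s + 267.7 = 0, so ω_n = 16.36 rad/s and ζ = 10.03/(2·16.36) = 0.3064.
%OS = 100·exp(−πζ/√(1−ζ²)) = 36.4%.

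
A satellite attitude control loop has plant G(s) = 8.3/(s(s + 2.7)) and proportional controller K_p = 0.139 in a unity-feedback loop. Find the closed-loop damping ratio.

With unity feedback the closed-loop characteristic equation is s² + 2.7s + 0.139·8.3 = s² + 2.7s + 1.154 = 0.
So ω_n² = 1.154 ⇒ ω_n = 1.074 rad/s, and ζ = 2.7/(2ω_n) = 1.26.

ζ = 1.26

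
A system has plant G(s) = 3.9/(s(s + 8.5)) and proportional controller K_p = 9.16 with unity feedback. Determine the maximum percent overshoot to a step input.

The closed-loop denominator s² + 8.5s + 35.72 gives ω_n = √35.72 = 5.977 and ζ = 8.5/(2ω_n) = 0.7111.
%OS = 100·exp(−πζ/√(1−ζ²)) = 100·exp(−π·0.7111/√0.4944) = 4.17%.

4.17%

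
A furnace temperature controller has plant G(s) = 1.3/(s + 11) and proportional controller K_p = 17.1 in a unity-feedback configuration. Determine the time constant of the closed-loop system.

τ = 0.0301 s

Closed-loop transfer function: T(s) = K_p·G(s)/(1 + K_p·G(s)) = 22.23/(s + 11 + 22.23) = 22.23/(s + 33.23).
Time constant τ = 1/33.23 = 0.0301 s.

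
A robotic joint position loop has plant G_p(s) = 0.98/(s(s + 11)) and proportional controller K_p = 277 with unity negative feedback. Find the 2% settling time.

T_s ≈ 0.727 s

The closed-loop denominator s² + 11s + 271.5 gives ω_n = √271.5 = 16.48 and ζ = 11/(2ω_n) = 0.3338.
2% settling time T_s ≈ 4/(ζω_n) = 4/5.5 = 0.727 s.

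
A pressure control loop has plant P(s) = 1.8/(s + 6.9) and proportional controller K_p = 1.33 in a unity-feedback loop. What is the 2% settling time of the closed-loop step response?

T_s ≈ 0.43 s

Closed-loop transfer function: T(s) = K_p·P(s)/(1 + K_p·P(s)) = 2.394/(s + 6.9 + 2.394) = 2.394/(s + 9.294).
Time constant τ = 1/9.294 = 0.1076 s, so the 2% settling time is about 4τ = 0.43 s.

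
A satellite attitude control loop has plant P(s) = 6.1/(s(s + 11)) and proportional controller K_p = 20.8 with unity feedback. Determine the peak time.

From 1 + K_pP(s) = 0: s² + 11s + 126.9 = 0 ⇒ ω_n = 11.26, ζ = 0.4883.
Damped frequency ω_d = ω_n√(1−ζ²) = 9.83 rad/s, so peak time T_p = π/ω_d = 0.32 s.

T_p = 0.32 s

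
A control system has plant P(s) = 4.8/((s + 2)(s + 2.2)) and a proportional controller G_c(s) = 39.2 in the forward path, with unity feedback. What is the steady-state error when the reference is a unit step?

The loop is type 0. Static position error constant K_pos = G_c(0)·P(0) = 39.2·1.091 = 42.76.
Steady-state error to a unit step: e_ss = 1/(1+K_pos) = 1/43.76 = 0.0229.

0.0229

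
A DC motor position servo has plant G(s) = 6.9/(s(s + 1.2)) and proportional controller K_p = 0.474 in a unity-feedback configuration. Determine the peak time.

T_p = 1.84 s

Closed-loop characteristic equation: s² + 1.2s + 3.271 = 0, so ω_n = 1.808 rad/s and ζ = 1.2/(2·1.808) = 0.3318.
Damped frequency ω_d = ω_n√(1−ζ²) = 1.706 rad/s, so peak time T_p = π/ω_d = 1.84 s.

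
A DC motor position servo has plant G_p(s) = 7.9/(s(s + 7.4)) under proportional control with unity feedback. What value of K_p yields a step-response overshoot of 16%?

From %OS = 100·exp(−πζ/√(1−ζ²)) = 16%, ζ = −ln(0.16)/√(π²+ln²(0.16)) = 0.5039.
Characteristic equation s² + 7.4s + 7.9K_p = 0 gives ζ = 7.4/(2√(7.9K_p)).
Setting ζ = 0.5039: √(7.9K_p) = 7.4/(2·0.5039) = 7.343, so K_p = 53.92/7.9 = 6.83.

K_p = 6.83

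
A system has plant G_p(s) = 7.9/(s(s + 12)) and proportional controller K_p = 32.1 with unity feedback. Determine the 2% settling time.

T_s ≈ 0.667 s

Closed-loop characteristic equation: s² + 12s + 253.6 = 0, so ω_n = 15.92 rad/s and ζ = 12/(2·15.92) = 0.3768.
2% settling time T_s ≈ 4/(ζω_n) = 4/6 = 0.667 s.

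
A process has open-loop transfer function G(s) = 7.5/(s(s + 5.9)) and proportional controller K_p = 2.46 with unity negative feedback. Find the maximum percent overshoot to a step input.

Closed-loop characteristic equation: s² + 5.9s + 18.45 = 0, so ω_n = 4.295 rad/s and ζ = 5.9/(2·4.295) = 0.6868.
%OS = 100·exp(−πζ/√(1−ζ²)) = 100·exp(−π·0.6868/√0.5283) = 5.14%.

5.14%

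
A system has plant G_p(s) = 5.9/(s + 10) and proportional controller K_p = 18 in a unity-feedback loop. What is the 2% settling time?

Closed-loop transfer function: T(s) = K_p·G_p(s)/(1 + K_p·G_p(s)) = 106.2/(s + 10 + 106.2) = 106.2/(s + 116.2).
Time constant τ = 1/116.2 = 0.008606 s, so the 2% settling time is about 4τ = 0.0344 s.

T_s ≈ 0.0344 s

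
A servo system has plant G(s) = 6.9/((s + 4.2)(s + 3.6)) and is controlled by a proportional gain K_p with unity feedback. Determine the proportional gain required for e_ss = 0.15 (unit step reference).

Steady-state error for a unit step on this type-0 loop is 1/(1 + K_p·G(0)).
G(0) = 0.4563. Require 1/(1 + K_p·0.4563) = 0.15, so 1 + 0.4563·K_p = 6.667.
K_p = (6.667 − 1)/0.4563 = 12.4.

K_p = 12.4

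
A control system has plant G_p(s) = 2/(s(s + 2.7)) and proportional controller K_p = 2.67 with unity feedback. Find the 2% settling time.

T_s ≈ 2.96 s

From 1 + K_pG_p(s) = 0: s² + 2.7s + 5.34 = 0 ⇒ ω_n = 2.311, ζ = 0.5842.
2% settling time T_s ≈ 4/(ζω_n) = 4/1.35 = 2.96 s.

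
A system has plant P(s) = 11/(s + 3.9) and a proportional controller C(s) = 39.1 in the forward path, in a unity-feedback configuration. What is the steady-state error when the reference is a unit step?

0.00899

The loop is type 0. Static position error constant K_pos = C(0)·P(0) = 39.1·2.821 = 110.3.
Steady-state error to a unit step: e_ss = 1/(1+K_pos) = 1/111.3 = 0.00899.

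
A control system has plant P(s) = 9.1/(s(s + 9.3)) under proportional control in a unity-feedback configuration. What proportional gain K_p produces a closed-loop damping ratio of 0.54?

Closed-loop characteristic equation: s² + 9.3s + K_p·9.1 = 0.
So ω_n = √(9.1K_p) and 2ζω_n = 9.3, giving ζ = 9.3/(2√(9.1K_p)).
Setting ζ = 0.54: √(9.1K_p) = 9.3/(2·0.54) = 8.611, so K_p = 74.15/9.1 = 8.15.

K_p = 8.15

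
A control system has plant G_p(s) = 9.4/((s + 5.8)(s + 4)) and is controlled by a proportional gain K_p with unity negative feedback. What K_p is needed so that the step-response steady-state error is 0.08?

Steady-state error for a unit step on this type-0 loop is 1/(1 + K_p·G_p(0)).
G_p(0) = 0.4052. Require 1/(1 + K_p·0.4052) = 0.08, so 1 + 0.4052·K_p = 12.5.
K_p = (12.5 − 1)/0.4052 = 28.4.

K_p = 28.4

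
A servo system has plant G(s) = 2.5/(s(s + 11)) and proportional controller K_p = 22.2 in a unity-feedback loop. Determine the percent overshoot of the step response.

Closed-loop characteristic equation: s² + 11s + 55.5 = 0, so ω_n = 7.45 rad/s and ζ = 11/(2·7.45) = 0.7383.
%OS = 100·exp(−πζ/√(1−ζ²)) = 100·exp(−π·0.7383/√0.455) = 3.21%.

3.21%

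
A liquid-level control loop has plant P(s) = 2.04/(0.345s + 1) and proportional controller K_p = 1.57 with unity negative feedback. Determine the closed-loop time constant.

τ = 0.0821 s

Closed loop: T(s) = K_p·P/(1+K_p·P) = 3.203/(0.345s + 1 + 3.203), with pole at s = −(1 + 3.203)/0.345 = −12.18.
Closed-loop time constant τ = 1/12.18 = 0.0821 s.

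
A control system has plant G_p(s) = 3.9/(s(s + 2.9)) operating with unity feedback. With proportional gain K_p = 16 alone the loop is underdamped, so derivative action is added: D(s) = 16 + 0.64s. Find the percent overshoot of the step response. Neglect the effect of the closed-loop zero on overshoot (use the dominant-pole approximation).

31.9%

Forward path: (16 + 0.64s)·3.9/(s(s+2.9)). The closed-loop characteristic equation is s² + (2.9 + 3.9·0.64)s + 3.9·16 = 0.
That is s² + 5.396s + 62.4 = 0, so ω_n = 7.899 rad/s and ζ = 5.396/(2·7.899) = 0.3415.
%OS = 100·exp(−πζ/√(1−ζ²)) = 31.9%.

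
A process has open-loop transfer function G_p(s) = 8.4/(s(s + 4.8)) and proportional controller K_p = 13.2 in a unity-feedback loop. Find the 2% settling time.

The closed-loop denominator s² + 4.8s + 110.9 gives ω_n = √110.9 = 10.53 and ζ = 4.8/(2ω_n) = 0.2279.
2% settling time T_s ≈ 4/(ζω_n) = 4/2.4 = 1.67 s.

T_s ≈ 1.67 s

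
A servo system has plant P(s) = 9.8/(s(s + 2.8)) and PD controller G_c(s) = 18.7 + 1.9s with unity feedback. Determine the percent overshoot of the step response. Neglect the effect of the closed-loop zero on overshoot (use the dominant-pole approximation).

Forward path: (18.7 + 1.9s)·9.8/(s(s+2.8)). The closed-loop characteristic equation is s² + (2.8 + 9.8·1.9)s + 9.8·18.7 = 0.
That is s² + 21.42s + 183.3 = 0, so ω_n = 13.54 rad/s and ζ = 21.42/(2·13.54) = 0.7911.
%OS = 100·exp(−πζ/√(1−ζ²)) = 1.72%.

1.72%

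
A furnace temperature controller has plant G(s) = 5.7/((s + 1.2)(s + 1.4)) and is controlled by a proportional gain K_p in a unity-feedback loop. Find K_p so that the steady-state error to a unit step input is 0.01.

K_p = 29.2

For a type-0 loop with proportional control, e_ss = 1/(1 + K_p·G(0)).
G(0) = 3.393. Require 1/(1 + K_p·3.393) = 0.01, so 1 + 3.393·K_p = 100.
K_p = (100 − 1)/3.393 = 29.2.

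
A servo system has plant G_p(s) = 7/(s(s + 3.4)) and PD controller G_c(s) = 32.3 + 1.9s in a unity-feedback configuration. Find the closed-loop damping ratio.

ζ = 0.555

Forward path: (32.3 + 1.9s)·7/(s(s+3.4)). The closed-loop characteristic equation is s² + (3.4 + 7·1.9)s + 7·32.3 = 0.
That is s² + 16.7s + 226.1 = 0, so ω_n = 15.04 rad/s and ζ = 16.7/(2·15.04) = 0.5553.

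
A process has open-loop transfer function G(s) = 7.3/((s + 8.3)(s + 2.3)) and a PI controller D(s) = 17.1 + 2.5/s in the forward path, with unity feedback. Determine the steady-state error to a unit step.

0

The open loop D(s)G(s) has a pole at the origin (type 1), so the static position error constant is infinite and e_ss = 1/(1+∞) = 0.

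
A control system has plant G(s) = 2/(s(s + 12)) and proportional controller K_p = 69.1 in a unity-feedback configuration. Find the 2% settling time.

T_s ≈ 0.667 s

The closed-loop denominator s² + 12s + 138.2 gives ω_n = √138.2 = 11.76 and ζ = 12/(2ω_n) = 0.5104.
2% settling time T_s ≈ 4/(ζω_n) = 4/6 = 0.667 s.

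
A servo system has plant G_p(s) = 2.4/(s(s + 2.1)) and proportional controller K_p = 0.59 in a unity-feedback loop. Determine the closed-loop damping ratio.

ζ = 0.882

With unity feedback the closed-loop characteristic equation is s² + 2.1s + 0.59·2.4 = s² + 2.1s + 1.416 = 0.
So ω_n² = 1.416 ⇒ ω_n = 1.19 rad/s, and ζ = 2.1/(2ω_n) = 0.882.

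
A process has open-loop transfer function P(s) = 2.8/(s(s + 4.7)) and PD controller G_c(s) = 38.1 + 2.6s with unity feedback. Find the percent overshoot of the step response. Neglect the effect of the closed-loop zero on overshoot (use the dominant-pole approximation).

Forward path: (38.1 + 2.6s)·2.8/(s(s+4.7)). The closed-loop characteristic equation is s² + (4.7 + 2.8·2.6)s + 2.8·38.1 = 0.
That is s² + 11.98s + 106.7 = 0, so ω_n = 10.33 rad/s and ζ = 11.98/(2·10.33) = 0.5799.
%OS = 100·exp(−πζ/√(1−ζ²)) = 10.7%.

10.7%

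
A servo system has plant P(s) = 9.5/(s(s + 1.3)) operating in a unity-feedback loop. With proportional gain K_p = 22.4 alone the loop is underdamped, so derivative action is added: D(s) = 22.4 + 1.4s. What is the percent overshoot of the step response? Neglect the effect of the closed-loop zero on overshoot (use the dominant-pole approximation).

16.3%

Forward path: (22.4 + 1.4s)·9.5/(s(s+1.3)). The closed-loop characteristic equation is s² + (1.3 + 9.5·1.4)s + 9.5·22.4 = 0.
That is s² + 14.6s + 212.8 = 0, so ω_n = 14.59 rad/s and ζ = 14.6/(2·14.59) = 0.5004.
%OS = 100·exp(−πζ/√(1−ζ²)) = 16.3%.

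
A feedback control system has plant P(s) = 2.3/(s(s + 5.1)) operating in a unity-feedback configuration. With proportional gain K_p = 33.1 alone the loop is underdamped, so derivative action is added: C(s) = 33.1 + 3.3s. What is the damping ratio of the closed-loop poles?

ζ = 0.727

Forward path: (33.1 + 3.3s)·2.3/(s(s+5.1)). The closed-loop characteristic equation is s² + (5.1 + 2.3·3.3)s + 2.3·33.1 = 0.
That is s² + 12.69s + 76.13 = 0, so ω_n = 8.725 rad/s and ζ = 12.69/(2·8.725) = 0.7272.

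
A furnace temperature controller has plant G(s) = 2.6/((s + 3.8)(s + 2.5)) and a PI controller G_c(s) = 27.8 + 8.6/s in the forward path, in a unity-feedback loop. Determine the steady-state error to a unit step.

The open loop G_c(s)G(s) has a pole at the origin (type 1), so the static position error constant is infinite and e_ss = 1/(1+∞) = 0.

0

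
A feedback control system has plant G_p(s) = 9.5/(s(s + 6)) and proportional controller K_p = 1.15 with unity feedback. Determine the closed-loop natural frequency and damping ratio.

With unity feedback the closed-loop characteristic equation is s² + 6s + 1.15·9.5 = s² + 6s + 10.92 = 0.
Matching s² + 2ζω_n s + ω_n²: ω_n = √10.92 = 3.305 rad/s and 2ζω_n = 6, so ζ = 6/(2·3.305) = 0.908.

ω_n = 3.31 rad/s, ζ = 0.908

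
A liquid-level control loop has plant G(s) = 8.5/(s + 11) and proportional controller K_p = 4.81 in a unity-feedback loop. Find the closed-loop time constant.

τ = 0.0193 s

Closed-loop transfer function: T(s) = K_p·G(s)/(1 + K_p·G(s)) = 40.88/(s + 11 + 40.88) = 40.88/(s + 51.88).
Time constant τ = 1/51.88 = 0.0193 s.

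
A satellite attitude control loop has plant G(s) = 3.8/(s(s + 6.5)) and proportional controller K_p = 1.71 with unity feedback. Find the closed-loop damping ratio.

With unity feedback the closed-loop characteristic equation is s² + 6.5s + 1.71·3.8 = s² + 6.5s + 6.498 = 0.
Matching s² + 2ζω_n s + ω_n²: ω_n = √6.498 = 2.549 rad/s and 2ζω_n = 6.5, so ζ = 6.5/(2·2.549) = 1.27.

ζ = 1.27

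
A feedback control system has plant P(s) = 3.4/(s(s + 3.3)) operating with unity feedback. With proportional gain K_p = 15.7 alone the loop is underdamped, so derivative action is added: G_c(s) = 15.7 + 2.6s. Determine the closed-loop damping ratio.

Forward path: (15.7 + 2.6s)·3.4/(s(s+3.3)). The closed-loop characteristic equation is s² + (3.3 + 3.4·2.6)s + 3.4·15.7 = 0.
That is s² + 12.14s + 53.38 = 0, so ω_n = 7.306 rad/s and ζ = 12.14/(2·7.306) = 0.8308.

ζ = 0.831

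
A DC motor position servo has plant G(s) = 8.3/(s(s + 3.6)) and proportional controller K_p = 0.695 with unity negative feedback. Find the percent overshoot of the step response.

2.85%

Closed-loop characteristic equation: s² + 3.6s + 5.769 = 0, so ω_n = 2.402 rad/s and ζ = 3.6/(2·2.402) = 0.7494.
%OS = 100·exp(−πζ/√(1−ζ²)) = 100·exp(−π·0.7494/√0.4383) = 2.85%.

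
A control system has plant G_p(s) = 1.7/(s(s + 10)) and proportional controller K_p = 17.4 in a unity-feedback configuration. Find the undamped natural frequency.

ω_n = 5.44 rad/s

1 + K_p·G_p(s) = 0 gives s² + 10s + 29.58 = 0.
Matching s² + 2ζω_n s + ω_n²: ω_n = √29.58 = 5.439 rad/s and 2ζω_n = 10, so ζ = 10/(2·5.439) = 0.919.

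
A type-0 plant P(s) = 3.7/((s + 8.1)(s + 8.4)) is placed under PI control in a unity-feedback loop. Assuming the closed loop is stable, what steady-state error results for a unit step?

0

The PI controller's integrator makes the forward path type 1, so e_ss to a step is zero.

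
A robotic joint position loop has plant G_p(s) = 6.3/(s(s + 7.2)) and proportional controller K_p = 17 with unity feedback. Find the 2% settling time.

The closed-loop denominator s² + 7.2s + 107.1 gives ω_n = √107.1 = 10.35 and ζ = 7.2/(2ω_n) = 0.3479.
2% settling time T_s ≈ 4/(ζω_n) = 4/3.6 = 1.11 s.

T_s ≈ 1.11 s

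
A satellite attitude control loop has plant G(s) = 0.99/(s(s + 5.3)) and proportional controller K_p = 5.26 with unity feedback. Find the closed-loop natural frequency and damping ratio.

ω_n = 2.28 rad/s, ζ = 1.16

The closed-loop denominator is s(s+5.3) + 5.26·0.99 = s² + 5.3s + 5.207.
So ω_n² = 5.207 ⇒ ω_n = 2.282 rad/s, and ζ = 5.3/(2ω_n) = 1.16.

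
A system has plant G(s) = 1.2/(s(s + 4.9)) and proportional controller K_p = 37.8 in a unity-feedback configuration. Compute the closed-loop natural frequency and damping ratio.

ω_n = 6.73 rad/s, ζ = 0.364

1 + K_p·G(s) = 0 gives s² + 4.9s + 45.36 = 0.
So ω_n² = 45.36 ⇒ ω_n = 6.735 rad/s, and ζ = 4.9/(2ω_n) = 0.364.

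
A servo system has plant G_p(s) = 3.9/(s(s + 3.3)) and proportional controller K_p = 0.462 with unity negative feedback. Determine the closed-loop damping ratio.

ζ = 1.23

With unity feedback the closed-loop characteristic equation is s² + 3.3s + 0.462·3.9 = s² + 3.3s + 1.802 = 0.
Matching s² + 2ζω_n s + ω_n²: ω_n = √1.802 = 1.342 rad/s and 2ζω_n = 3.3, so ζ = 3.3/(2·1.342) = 1.23.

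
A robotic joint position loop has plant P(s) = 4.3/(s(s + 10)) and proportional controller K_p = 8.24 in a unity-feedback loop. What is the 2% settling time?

Closed-loop characteristic equation: s² + 10s + 35.43 = 0, so ω_n = 5.952 rad/s and ζ = 10/(2·5.952) = 0.84.
2% settling time T_s ≈ 4/(ζω_n) = 4/5 = 0.8 s.

T_s ≈ 0.8 s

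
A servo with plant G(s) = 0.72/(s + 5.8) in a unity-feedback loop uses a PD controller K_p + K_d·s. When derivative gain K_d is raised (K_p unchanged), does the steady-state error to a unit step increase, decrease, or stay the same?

K_d affects only the transient (the s-coefficient); the DC loop gain, and hence e_ss, depends only on K_p.

unchanged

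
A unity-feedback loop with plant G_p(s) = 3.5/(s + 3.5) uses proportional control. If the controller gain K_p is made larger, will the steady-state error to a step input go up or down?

The position error constant K_pos = K_p·G_p(0) grows with K_p, and e_ss = 1/(1+K_pos) falls.

decrease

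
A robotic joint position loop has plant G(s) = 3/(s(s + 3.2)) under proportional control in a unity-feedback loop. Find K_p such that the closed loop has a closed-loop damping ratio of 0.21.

Closed-loop characteristic equation: s² + 3.2s + K_p·3 = 0.
So ω_n = √(3K_p) and 2ζω_n = 3.2, giving ζ = 3.2/(2√(3K_p)).
Setting ζ = 0.21: √(3K_p) = 3.2/(2·0.21) = 7.619, so K_p = 58.05/3 = 19.3.

K_p = 19.3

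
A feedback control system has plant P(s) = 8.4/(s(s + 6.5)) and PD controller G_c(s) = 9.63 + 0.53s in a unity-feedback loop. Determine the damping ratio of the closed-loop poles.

ζ = 0.609

Forward path: (9.63 + 0.53s)·8.4/(s(s+6.5)). The closed-loop characteristic equation is s² + (6.5 + 8.4·0.53)s + 8.4·9.63 = 0.
That is s² + 10.95s + 80.89 = 0, so ω_n = 8.994 rad/s and ζ = 10.95/(2·8.994) = 0.6089.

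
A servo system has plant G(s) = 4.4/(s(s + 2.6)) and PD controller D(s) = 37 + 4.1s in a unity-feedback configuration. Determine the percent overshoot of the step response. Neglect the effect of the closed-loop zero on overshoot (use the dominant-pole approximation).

1.33%

Forward path: (37 + 4.1s)·4.4/(s(s+2.6)). The closed-loop characteristic equation is s² + (2.6 + 4.4·4.1)s + 4.4·37 = 0.
That is s² + 20.64s + 162.8 = 0, so ω_n = 12.76 rad/s and ζ = 20.64/(2·12.76) = 0.8088.
%OS = 100·exp(−πζ/√(1−ζ²)) = 1.33%.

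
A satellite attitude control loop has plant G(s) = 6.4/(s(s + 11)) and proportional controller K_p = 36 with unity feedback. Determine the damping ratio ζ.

ζ = 0.362

The closed-loop denominator is s(s+11) + 36·6.4 = s² + 11s + 230.4.
So ω_n² = 230.4 ⇒ ω_n = 15.18 rad/s, and ζ = 11/(2ω_n) = 0.362.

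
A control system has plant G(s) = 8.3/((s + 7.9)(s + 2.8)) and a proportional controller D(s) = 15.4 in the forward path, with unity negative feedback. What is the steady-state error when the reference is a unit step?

0.148

The loop is type 0. Static position error constant K_pos = D(0)·G(0) = 15.4·0.3752 = 5.778.
Steady-state error to a unit step: e_ss = 1/(1+K_pos) = 1/6.778 = 0.148.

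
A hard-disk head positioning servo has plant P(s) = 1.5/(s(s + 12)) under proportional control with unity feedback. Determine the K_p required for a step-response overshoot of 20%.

From %OS = 100·exp(−πζ/√(1−ζ²)) = 20%, ζ = −ln(0.2)/√(π²+ln²(0.2)) = 0.4559.
Characteristic equation s² + 12s + 1.5K_p = 0 gives ζ = 12/(2√(1.5K_p)).
Setting ζ = 0.4559: √(1.5K_p) = 12/(2·0.4559) = 13.16, so K_p = 173.2/1.5 = 115.

K_p = 115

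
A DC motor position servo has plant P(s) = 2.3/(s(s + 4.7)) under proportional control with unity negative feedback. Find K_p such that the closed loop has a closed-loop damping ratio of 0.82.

K_p = 3.57

Closed-loop characteristic equation: s² + 4.7s + K_p·2.3 = 0.
So ω_n = √(2.3K_p) and 2ζω_n = 4.7, giving ζ = 4.7/(2√(2.3K_p)).
Setting ζ = 0.82: √(2.3K_p) = 4.7/(2·0.82) = 2.866, so K_p = 8.213/2.3 = 3.57.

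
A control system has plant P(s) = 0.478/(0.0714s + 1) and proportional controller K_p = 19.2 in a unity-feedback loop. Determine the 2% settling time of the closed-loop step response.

T_s ≈ 0.0281 s

Closed loop: T(s) = K_p·P/(1+K_p·P) = 9.178/(0.0714s + 1 + 9.178), with pole at s = −(1 + 9.178)/0.0714 = −142.5.
τ = 1/142.5 = 0.007015 s, so 2% settling time ≈ 4τ = 0.0281 s.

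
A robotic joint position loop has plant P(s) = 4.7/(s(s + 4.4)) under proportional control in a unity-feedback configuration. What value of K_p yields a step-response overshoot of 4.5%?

K_p = 2.09

From %OS = 100·exp(−πζ/√(1−ζ²)) = 4.5%, ζ = −ln(0.045)/√(π²+ln²(0.045)) = 0.7025.
Characteristic equation s² + 4.4s + 4.7K_p = 0 gives ζ = 4.4/(2√(4.7K_p)).
Setting ζ = 0.7025: √(4.7K_p) = 4.4/(2·0.7025) = 3.132, so K_p = 9.807/4.7 = 2.09.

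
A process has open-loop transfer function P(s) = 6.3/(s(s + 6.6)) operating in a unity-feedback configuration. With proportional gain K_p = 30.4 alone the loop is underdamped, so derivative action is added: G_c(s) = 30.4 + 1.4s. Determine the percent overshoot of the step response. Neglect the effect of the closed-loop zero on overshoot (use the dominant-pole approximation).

12.2%

Forward path: (30.4 + 1.4s)·6.3/(s(s+6.6)). The closed-loop characteristic equation is s² + (6.6 + 6.3·1.4)s + 6.3·30.4 = 0.
That is s² + 15.42s + 191.5 = 0, so ω_n = 13.84 rad/s and ζ = 15.42/(2·13.84) = 0.5571.
%OS = 100·exp(−πζ/√(1−ζ²)) = 12.2%.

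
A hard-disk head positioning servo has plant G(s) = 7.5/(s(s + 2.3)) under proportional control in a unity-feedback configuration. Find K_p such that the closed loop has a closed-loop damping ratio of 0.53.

K_p = 0.628

Closed-loop characteristic equation: s² + 2.3s + K_p·7.5 = 0.
So ω_n = √(7.5K_p) and 2ζω_n = 2.3, giving ζ = 2.3/(2√(7.5K_p)).
Setting ζ = 0.53: √(7.5K_p) = 2.3/(2·0.53) = 2.17, so K_p = 4.708/7.5 = 0.628.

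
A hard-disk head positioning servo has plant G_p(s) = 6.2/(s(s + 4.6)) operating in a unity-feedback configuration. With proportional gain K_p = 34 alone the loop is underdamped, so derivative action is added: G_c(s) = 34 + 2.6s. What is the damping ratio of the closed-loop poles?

Forward path: (34 + 2.6s)·6.2/(s(s+4.6)). The closed-loop characteristic equation is s² + (4.6 + 6.2·2.6)s + 6.2·34 = 0.
That is s² + 20.72s + 210.8 = 0, so ω_n = 14.52 rad/s and ζ = 20.72/(2·14.52) = 0.7136.

ζ = 0.714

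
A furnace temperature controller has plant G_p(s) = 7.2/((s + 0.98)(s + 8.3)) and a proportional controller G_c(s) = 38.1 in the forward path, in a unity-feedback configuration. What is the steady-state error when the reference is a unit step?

The loop is type 0. Static position error constant K_pos = G_c(0)·G_p(0) = 38.1·0.8852 = 33.73.
Steady-state error to a unit step: e_ss = 1/(1+K_pos) = 1/34.73 = 0.0288.

0.0288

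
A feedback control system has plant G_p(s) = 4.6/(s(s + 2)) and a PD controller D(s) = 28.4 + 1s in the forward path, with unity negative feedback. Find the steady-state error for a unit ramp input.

The loop has one pole at the origin (type 1). Velocity error constant K_v = lim_{s→0} s·D(s)G_p(s) = 28.4·4.6/2 = 65.32.
Steady-state error to a unit ramp: e_ss = 1/K_v = 0.0153.

0.0153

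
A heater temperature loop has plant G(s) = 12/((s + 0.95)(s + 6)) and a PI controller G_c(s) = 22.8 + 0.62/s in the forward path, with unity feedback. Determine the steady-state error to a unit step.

0

The open loop G_c(s)G(s) has a pole at the origin (type 1), so the static position error constant is infinite and e_ss = 1/(1+∞) = 0.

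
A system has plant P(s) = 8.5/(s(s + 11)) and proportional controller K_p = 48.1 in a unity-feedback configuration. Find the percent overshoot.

41.1%

The closed-loop denominator s² + 11s + 408.9 gives ω_n = √408.9 = 20.22 and ζ = 11/(2ω_n) = 0.272.
%OS = 100·exp(−πζ/√(1−ζ²)) = 100·exp(−π·0.272/√0.926) = 41.1%.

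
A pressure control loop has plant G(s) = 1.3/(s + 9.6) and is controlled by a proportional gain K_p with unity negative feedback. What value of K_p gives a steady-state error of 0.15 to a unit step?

K_p = 41.8

The loop is type 0, so e_ss(step) = 1/(1 + K_pos) with K_pos = K_p·G(0).
G(0) = 0.1354. Require 1/(1 + K_p·0.1354) = 0.15, so 1 + 0.1354·K_p = 6.667.
K_p = (6.667 − 1)/0.1354 = 41.8.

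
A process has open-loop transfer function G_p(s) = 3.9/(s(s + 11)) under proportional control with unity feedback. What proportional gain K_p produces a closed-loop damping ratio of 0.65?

Closed-loop characteristic equation: s² + 11s + K_p·3.9 = 0.
So ω_n = √(3.9K_p) and 2ζω_n = 11, giving ζ = 11/(2√(3.9K_p)).
Setting ζ = 0.65: √(3.9K_p) = 11/(2·0.65) = 8.462, so K_p = 71.6/3.9 = 18.4.

K_p = 18.4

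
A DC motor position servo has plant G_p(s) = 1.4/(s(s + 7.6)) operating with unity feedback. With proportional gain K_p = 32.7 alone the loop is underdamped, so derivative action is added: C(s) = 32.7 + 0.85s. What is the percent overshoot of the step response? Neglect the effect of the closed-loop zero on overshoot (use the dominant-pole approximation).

6.83%

Forward path: (32.7 + 0.85s)·1.4/(s(s+7.6)). The closed-loop characteristic equation is s² + (7.6 + 1.4·0.85)s + 1.4·32.7 = 0.
That is s² + 8.79s + 45.78 = 0, so ω_n = 6.766 rad/s and ζ = 8.79/(2·6.766) = 0.6496.
%OS = 100·exp(−πζ/√(1−ζ²)) = 6.83%.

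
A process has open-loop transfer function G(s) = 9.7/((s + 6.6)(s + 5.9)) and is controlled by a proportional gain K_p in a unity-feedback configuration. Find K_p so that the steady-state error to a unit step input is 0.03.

K_p = 130

For a type-0 loop with proportional control, e_ss = 1/(1 + K_p·G(0)).
G(0) = 0.2491. Require 1/(1 + K_p·0.2491) = 0.03, so 1 + 0.2491·K_p = 33.33.
K_p = (33.33 − 1)/0.2491 = 130.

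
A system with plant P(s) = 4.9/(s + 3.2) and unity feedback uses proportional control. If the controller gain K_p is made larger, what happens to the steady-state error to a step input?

The position error constant K_pos = K_p·P(0) grows with K_p, and e_ss = 1/(1+K_pos) falls.

decrease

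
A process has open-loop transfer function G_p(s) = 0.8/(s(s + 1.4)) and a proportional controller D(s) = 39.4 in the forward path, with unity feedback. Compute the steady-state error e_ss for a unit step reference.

0

The open loop D(s)G_p(s) has a pole at the origin (type 1), so the static position error constant is infinite and e_ss = 1/(1+∞) = 0.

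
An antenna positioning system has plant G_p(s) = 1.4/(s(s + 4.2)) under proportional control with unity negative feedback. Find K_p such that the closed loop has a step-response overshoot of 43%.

From %OS = 100·exp(−πζ/√(1−ζ²)) = 43%, ζ = −ln(0.43)/√(π²+ln²(0.43)) = 0.2594.
Characteristic equation s² + 4.2s + 1.4K_p = 0 gives ζ = 4.2/(2√(1.4K_p)).
Setting ζ = 0.2594: √(1.4K_p) = 4.2/(2·0.2594) = 8.094, so K_p = 65.52/1.4 = 46.8.

K_p = 46.8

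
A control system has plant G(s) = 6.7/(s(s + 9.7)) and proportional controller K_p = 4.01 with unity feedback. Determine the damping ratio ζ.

1 + K_p·G(s) = 0 gives s² + 9.7s + 26.87 = 0.
So ω_n² = 26.87 ⇒ ω_n = 5.183 rad/s, and ζ = 9.7/(2ω_n) = 0.936.

ζ = 0.936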